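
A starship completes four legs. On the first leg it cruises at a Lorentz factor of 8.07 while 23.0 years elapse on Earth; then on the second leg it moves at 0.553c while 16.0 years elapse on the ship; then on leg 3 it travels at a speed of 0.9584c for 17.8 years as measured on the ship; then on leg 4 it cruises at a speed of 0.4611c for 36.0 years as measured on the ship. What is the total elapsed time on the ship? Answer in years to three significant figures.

Leg 1: γ = 8.07; τ_1 = 23.0/8.070 = 2.850 years.
Leg 2: 16.0 years is already measured on the ship.
Leg 3: 17.8 years is already measured on the ship.
Leg 4: 36.0 years is already measured on the ship.
Total: 2.850 + 16.00 + 17.80 + 36.00 years.

τ = 72.7 years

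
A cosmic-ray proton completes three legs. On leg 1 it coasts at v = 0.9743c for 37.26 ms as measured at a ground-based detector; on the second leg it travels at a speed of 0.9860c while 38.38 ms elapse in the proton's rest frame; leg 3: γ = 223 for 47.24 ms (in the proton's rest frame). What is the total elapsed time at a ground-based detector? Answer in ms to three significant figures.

Leg 1: 37.26 ms is already measured at a ground-based detector.
Leg 2: γ = 1/√(1 − 0.9860²) = 1/√0.02780 = 5.997; Δt_2 = 5.997 × 38.38 = 230.2 ms.
Leg 3: γ = 223; Δt_3 = 223.0 × 47.24 = 1.053×10⁴ ms.
Total: 37.26 + 230.2 + 1.053×10⁴ ms.

Δt = 1.08×10⁴ ms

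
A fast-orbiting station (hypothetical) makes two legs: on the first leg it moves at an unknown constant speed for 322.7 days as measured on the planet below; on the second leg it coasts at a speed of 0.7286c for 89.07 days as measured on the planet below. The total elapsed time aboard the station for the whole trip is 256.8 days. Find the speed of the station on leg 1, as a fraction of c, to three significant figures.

β = 0.795

Leg 1: speed unknown; τ_1 = 322.7/γ_1.
Leg 2: γ = 1/√(1 − 0.7286²) = 1/√0.4691 = 1.460; τ_2 = 89.07/1.460 = 61.01 days.
Total proper time: τ_1 + 61.01 = 256.8, so τ_1 = 256.8 − 61.01 = 195.8 days.
γ_1 = 322.7/195.8 = 1.648; β = √(1 − 1/γ²) = √0.6319.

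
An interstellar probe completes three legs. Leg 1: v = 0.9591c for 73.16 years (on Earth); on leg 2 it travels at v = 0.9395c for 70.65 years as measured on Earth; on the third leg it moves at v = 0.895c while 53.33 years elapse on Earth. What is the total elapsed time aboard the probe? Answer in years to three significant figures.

τ = 68.7 years

Leg 1: γ = 1/√(1 − 0.9591²) = 1/√0.08013 = 3.533; τ_1 = 73.16/3.533 = 20.71 years.
Leg 2: γ = 1/√(1 − 0.9395²) = 1/√0.1173 = 2.919; τ_2 = 70.65/2.919 = 24.20 years.
Leg 3: γ = 1/√(1 − 0.895²) = 1/√0.1990 = 2.242; τ_3 = 53.33/2.242 = 23.79 years.
Total: 20.71 + 24.20 + 23.79 years.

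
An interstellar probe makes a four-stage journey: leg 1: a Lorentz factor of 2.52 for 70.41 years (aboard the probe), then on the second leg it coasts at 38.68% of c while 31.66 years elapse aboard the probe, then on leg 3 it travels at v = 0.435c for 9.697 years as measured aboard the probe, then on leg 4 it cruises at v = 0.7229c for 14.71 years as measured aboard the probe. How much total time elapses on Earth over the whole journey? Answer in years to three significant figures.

Leg 1: γ = 2.52; Δt_1 = 2.520 × 70.41 = 177.4 years.
Leg 2: β = 0.3868; γ = 1/√(1 − 0.3868²) = 1/√0.8504 = 1.084; Δt_2 = 1.084 × 31.66 = 34.33 years.
Leg 3: γ = 1/√(1 − 0.435²) = 1/√0.8108 = 1.111; Δt_3 = 1.111 × 9.697 = 10.77 years.
Leg 4: γ = 1/√(1 − 0.7229²) = 1/√0.4774 = 1.447; Δt_4 = 1.447 × 14.71 = 21.29 years.
Total: 177.4 + 34.33 + 10.77 + 21.29 years.

Δt = 244 years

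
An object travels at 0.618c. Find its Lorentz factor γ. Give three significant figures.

γ = 1.27

γ = 1/√(1 − 0.618²) = 1/√0.6181 = 1.272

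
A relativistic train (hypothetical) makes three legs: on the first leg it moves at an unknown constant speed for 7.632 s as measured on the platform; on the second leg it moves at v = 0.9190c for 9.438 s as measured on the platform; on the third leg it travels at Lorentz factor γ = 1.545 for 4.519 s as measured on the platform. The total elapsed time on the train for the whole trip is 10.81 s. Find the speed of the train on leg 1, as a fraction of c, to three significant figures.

Leg 1: speed unknown; τ_1 = 7.632/γ_1.
Leg 2: γ = 1/√(1 − 0.9190²) = 1/√0.1554 = 2.536; τ_2 = 9.438/2.536 = 3.721 s.
Leg 3: γ = 1.545; τ_3 = 4.519/1.545 = 2.925 s.
Total proper time: τ_1 + 3.721 + 2.925 = 10.81, so τ_1 = 10.81 − 6.646 = 4.164 s.
γ_1 = 7.632/4.164 = 1.833; β = √(1 − 1/γ²) = √0.7023.

β = 0.838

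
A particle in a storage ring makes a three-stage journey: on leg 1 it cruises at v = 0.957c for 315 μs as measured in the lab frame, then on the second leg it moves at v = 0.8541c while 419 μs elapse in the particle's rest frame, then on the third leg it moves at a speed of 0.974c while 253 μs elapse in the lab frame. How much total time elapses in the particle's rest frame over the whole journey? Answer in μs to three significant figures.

τ = 568 μs

Leg 1: γ = 1/√(1 − 0.957²) = 1/√0.08415 = 3.447; τ_1 = 315/3.447 = 91.38 μs.
Leg 2: 419 μs is already measured in the particle's rest frame.
Leg 3: γ = 1/√(1 − 0.974²) = 1/√0.05132 = 4.414; τ_3 = 253/4.414 = 57.32 μs.
Total: 91.38 + 419.0 + 57.32 μs.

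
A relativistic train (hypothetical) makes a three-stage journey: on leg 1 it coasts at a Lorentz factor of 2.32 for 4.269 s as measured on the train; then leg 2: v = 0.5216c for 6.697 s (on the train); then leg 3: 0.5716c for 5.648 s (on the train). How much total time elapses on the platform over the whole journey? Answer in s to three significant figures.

Leg 1: γ = 2.32; Δt_1 = 2.320 × 4.269 = 9.904 s.
Leg 2: γ = 1/√(1 − 0.5216²) = 1/√0.7279 = 1.172; Δt_2 = 1.172 × 6.697 = 7.849 s.
Leg 3: γ = 1/√(1 − 0.5716²) = 1/√0.6733 = 1.219; Δt_3 = 1.219 × 5.648 = 6.883 s.
Total: 9.904 + 7.849 + 6.883 s.

Δt = 24.6 s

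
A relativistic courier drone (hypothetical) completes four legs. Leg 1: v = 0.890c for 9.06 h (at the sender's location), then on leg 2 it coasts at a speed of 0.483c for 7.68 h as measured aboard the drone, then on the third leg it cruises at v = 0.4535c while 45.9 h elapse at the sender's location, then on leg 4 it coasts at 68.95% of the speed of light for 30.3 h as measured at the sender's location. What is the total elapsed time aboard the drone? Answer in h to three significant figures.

Leg 1: γ = 1/√(1 − 0.890²) = 1/√0.2079 = 2.193; τ_1 = 9.06/2.193 = 4.131 h.
Leg 2: 7.68 h is already measured aboard the drone.
Leg 3: γ = 1/√(1 − 0.4535²) = 1/√0.7943 = 1.122; τ_3 = 45.9/1.122 = 40.91 h.
Leg 4: β = 0.6895; γ = 1/√(1 − 0.6895²) = 1/√0.5246 = 1.381; τ_4 = 30.3/1.381 = 21.95 h.
Total: 4.131 + 7.680 + 40.91 + 21.95 h.

τ = 74.7 h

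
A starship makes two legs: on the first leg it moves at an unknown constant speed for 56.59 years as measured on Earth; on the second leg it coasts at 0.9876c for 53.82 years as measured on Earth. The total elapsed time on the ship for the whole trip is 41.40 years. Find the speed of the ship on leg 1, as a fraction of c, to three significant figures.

Leg 1: speed unknown; τ_1 = 56.59/γ_1.
Leg 2: γ = 1/√(1 − 0.9876²) = 1/√0.02465 = 6.370; τ_2 = 53.82/6.370 = 8.449 years.
Total proper time: τ_1 + 8.449 = 41.40, so τ_1 = 41.40 − 8.449 = 32.95 years.
γ_1 = 56.59/32.95 = 1.717; β = √(1 − 1/γ²) = √0.6610.

β = 0.813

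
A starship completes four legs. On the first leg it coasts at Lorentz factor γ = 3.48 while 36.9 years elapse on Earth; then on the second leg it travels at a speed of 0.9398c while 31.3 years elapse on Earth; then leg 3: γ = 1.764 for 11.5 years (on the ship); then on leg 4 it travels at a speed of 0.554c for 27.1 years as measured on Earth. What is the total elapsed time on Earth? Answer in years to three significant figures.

Leg 1: 36.9 years is already measured on Earth.
Leg 2: 31.3 years is already measured on Earth.
Leg 3: γ = 1.764; Δt_3 = 1.764 × 11.5 = 20.29 years.
Leg 4: 27.1 years is already measured on Earth.
Total: 36.90 + 31.30 + 20.29 + 27.10 years.

Δt = 116 years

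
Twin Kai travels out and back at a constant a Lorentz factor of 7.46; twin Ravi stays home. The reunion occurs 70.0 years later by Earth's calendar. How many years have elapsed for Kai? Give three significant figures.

γ = 7.46
Kai's clock measures proper time along the trip: τ = Δt/γ = 70.0/7.460 years.

τ = 9.38 years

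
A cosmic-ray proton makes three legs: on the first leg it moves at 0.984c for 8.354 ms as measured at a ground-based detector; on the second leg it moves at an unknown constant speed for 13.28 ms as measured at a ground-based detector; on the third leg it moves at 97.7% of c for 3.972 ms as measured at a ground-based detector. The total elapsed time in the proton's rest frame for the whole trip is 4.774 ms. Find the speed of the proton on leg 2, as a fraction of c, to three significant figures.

β = 0.983

Leg 1: γ = 1/√(1 − 0.984²) = 1/√0.03174 = 5.613; τ_1 = 8.354/5.613 = 1.488 ms.
Leg 2: speed unknown; τ_2 = 13.28/γ_2.
Leg 3: β = 0.977; γ = 1/√(1 − 0.977²) = 1/√0.04547 = 4.690; τ_3 = 3.972/4.690 = 0.8470 ms.
Total proper time: 1.488 + τ_2 + 0.8470 = 4.774, so τ_2 = 4.774 − 2.335 = 2.439 ms.
γ_2 = 13.28/2.439 = 5.446; β = √(1 − 1/γ²) = √0.9663.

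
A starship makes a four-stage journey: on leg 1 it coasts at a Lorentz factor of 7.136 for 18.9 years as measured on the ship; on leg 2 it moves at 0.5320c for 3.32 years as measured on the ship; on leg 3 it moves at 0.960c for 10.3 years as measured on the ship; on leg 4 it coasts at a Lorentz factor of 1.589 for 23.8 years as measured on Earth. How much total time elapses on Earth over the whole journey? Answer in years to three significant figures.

Δt = 199 years

Leg 1: γ = 7.136; Δt_1 = 7.136 × 18.9 = 134.9 years.
Leg 2: γ = 1/√(1 − 0.5320²) = 1/√0.7170 = 1.181; Δt_2 = 1.181 × 3.32 = 3.921 years.
Leg 3: γ = 1/√(1 − 0.960²) = 25/7 ≈ 3.571; Δt_3 = 3.571 × 10.3 = 36.79 years.
Leg 4: 23.8 years is already measured on Earth.
Total: 134.9 + 3.921 + 36.79 + 23.80 years.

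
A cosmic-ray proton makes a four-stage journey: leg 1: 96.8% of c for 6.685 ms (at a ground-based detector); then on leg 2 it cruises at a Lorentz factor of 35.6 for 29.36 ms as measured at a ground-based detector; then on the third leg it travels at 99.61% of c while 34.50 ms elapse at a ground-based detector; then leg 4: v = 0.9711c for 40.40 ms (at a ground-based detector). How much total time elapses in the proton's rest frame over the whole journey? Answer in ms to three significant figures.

τ = 15.2 ms

Leg 1: β = 0.968; γ = 1/√(1 − 0.968²) = 1/√0.06298 = 3.985; τ_1 = 6.685/3.985 = 1.678 ms.
Leg 2: γ = 35.6; τ_2 = 29.36/35.60 = 0.8247 ms.
Leg 3: β = 0.9961; γ = 1/√(1 − 0.9961²) = 1/√0.007785 = 11.33; τ_3 = 34.50/11.33 = 3.044 ms.
Leg 4: γ = 1/√(1 − 0.9711²) = 1/√0.05696 = 4.190; τ_4 = 40.40/4.190 = 9.642 ms.
Total: 1.678 + 0.8247 + 3.044 + 9.642 ms.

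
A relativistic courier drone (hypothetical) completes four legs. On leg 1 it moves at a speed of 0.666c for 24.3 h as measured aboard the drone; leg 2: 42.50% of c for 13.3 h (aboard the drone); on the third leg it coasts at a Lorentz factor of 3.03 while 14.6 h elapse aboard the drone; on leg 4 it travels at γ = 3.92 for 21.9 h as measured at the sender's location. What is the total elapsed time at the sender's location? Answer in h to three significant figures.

Leg 1: γ = 1/√(1 − 0.666²) = 1/√0.5564 = 1.341; Δt_1 = 1.341 × 24.3 = 32.58 h.
Leg 2: β = 0.4250; γ = 1/√(1 − 0.4250²) = 1/√0.8194 = 1.105; Δt_2 = 1.105 × 13.3 = 14.69 h.
Leg 3: γ = 3.03; Δt_3 = 3.030 × 14.6 = 44.24 h.
Leg 4: 21.9 h is already measured at the sender's location.
Total: 32.58 + 14.69 + 44.24 + 21.90 h.

Δt = 113 h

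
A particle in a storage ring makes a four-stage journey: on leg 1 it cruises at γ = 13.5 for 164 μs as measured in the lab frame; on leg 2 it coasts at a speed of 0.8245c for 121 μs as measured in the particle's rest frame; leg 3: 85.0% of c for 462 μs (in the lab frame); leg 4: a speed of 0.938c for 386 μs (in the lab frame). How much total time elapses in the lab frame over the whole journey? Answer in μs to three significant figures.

Leg 1: 164 μs is already measured in the lab frame.
Leg 2: γ = 1/√(1 − 0.8245²) = 1/√0.3202 = 1.767; Δt_2 = 1.767 × 121 = 213.8 μs.
Leg 3: 462 μs is already measured in the lab frame.
Leg 4: 386 μs is already measured in the lab frame.
Total: 164.0 + 213.8 + 462.0 + 386.0 μs.

Δt = 1230 μs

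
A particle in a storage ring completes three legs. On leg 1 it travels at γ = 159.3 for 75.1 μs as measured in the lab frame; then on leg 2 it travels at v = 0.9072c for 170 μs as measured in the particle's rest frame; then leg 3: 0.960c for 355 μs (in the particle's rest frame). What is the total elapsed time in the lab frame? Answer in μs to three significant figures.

Leg 1: 75.1 μs is already measured in the lab frame.
Leg 2: γ = 1/√(1 − 0.9072²) = 1/√0.1770 = 2.377; Δt_2 = 2.377 × 170 = 404.1 μs.
Leg 3: γ = 1/√(1 − 0.960²) = 25/7 ≈ 3.571; Δt_3 = 3.571 × 355 = 1268 μs.
Total: 75.10 + 404.1 + 1268 μs.

Δt = 1750 μs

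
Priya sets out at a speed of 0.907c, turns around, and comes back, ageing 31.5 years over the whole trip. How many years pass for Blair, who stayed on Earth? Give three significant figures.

γ = 1/√(1 − 0.907²) = 1/√0.1774 = 2.375
Earth-frame duration is the dilated interval: Δt = γτ = 2.375 × 31.5 years.

Δt = 74.8 years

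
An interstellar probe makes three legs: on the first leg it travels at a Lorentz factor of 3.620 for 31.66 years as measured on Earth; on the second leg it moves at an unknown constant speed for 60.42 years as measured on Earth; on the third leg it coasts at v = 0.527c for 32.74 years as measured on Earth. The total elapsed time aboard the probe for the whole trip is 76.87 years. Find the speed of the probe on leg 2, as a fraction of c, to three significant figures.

β = 0.745

Leg 1: γ = 3.620; τ_1 = 31.66/3.620 = 8.746 years.
Leg 2: speed unknown; τ_2 = 60.42/γ_2.
Leg 3: γ = 1/√(1 − 0.527²) = 1/√0.7223 = 1.177; τ_3 = 32.74/1.177 = 27.82 years.
Total proper time: 8.746 + τ_2 + 27.82 = 76.87, so τ_2 = 76.87 − 36.57 = 40.30 years.
γ_2 = 60.42/40.30 = 1.499; β = √(1 − 1/γ²) = √0.5551.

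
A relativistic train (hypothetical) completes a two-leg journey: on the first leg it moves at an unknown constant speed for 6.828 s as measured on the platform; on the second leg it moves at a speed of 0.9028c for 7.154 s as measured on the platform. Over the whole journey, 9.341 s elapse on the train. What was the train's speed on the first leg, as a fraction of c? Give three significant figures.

Leg 1: speed unknown; τ_1 = 6.828/γ_1.
Leg 2: γ = 1/√(1 − 0.9028²) = 1/√0.1850 = 2.325; τ_2 = 7.154/2.325 = 3.077 s.
Total proper time: τ_1 + 3.077 = 9.341, so τ_1 = 9.341 − 3.077 = 6.264 s.
γ_1 = 6.828/6.264 = 1.090; β = √(1 − 1/γ²) = √0.1583.

β = 0.398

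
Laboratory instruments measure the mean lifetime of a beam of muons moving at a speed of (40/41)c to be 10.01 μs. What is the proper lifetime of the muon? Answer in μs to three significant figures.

τ₀ = 2.20 μs

γ = 1/√(1 − (40/41)²) = 41/9 ≈ 4.556
The lab-frame lifetime is the dilated interval; the proper lifetime is τ₀ = Δt/γ = 10.01/4.556 μs.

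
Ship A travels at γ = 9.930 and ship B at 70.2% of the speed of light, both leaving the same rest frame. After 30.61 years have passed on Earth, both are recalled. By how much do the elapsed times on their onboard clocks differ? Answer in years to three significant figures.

|τ_A − τ_B| = 18.7 years

A: γ = 9.930; τ_A = 30.61/9.930 = 3.083 years.
B: β = 0.702; γ = 1/√(1 − 0.702²) = 1/√0.5072 = 1.404; τ_B = 30.61/1.404 = 21.80 years.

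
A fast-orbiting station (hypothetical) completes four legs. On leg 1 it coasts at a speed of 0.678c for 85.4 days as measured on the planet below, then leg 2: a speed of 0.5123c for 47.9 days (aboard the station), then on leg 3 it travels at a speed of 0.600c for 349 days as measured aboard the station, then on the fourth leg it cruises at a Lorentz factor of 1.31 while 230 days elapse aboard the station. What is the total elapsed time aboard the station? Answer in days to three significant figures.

τ = 690 days

Leg 1: γ = 1/√(1 − 0.678²) = 1/√0.5403 = 1.360; τ_1 = 85.4/1.360 = 62.77 days.
Leg 2: 47.9 days is already measured aboard the station.
Leg 3: 349 days is already measured aboard the station.
Leg 4: 230 days is already measured aboard the station.
Total: 62.77 + 47.90 + 349.0 + 230.0 days.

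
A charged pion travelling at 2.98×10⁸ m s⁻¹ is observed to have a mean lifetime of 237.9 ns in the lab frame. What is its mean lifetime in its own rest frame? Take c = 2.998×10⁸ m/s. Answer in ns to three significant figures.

β = 2.98×10⁸/2.998×10⁸ = 0.9940; γ = 1/√(1 − 0.9940²) = 9.139
The lab-frame lifetime is the dilated interval; the proper lifetime is τ₀ = Δt/γ = 237.9/9.139 ns.

τ₀ = 26.0 ns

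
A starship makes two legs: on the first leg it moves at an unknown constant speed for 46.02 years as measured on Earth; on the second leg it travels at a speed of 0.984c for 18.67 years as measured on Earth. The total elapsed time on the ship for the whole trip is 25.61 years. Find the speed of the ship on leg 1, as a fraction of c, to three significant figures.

Leg 1: speed unknown; τ_1 = 46.02/γ_1.
Leg 2: γ = 1/√(1 − 0.984²) = 1/√0.03174 = 5.613; τ_2 = 18.67/5.613 = 3.326 years.
Total proper time: τ_1 + 3.326 = 25.61, so τ_1 = 25.61 − 3.326 = 22.28 years.
γ_1 = 46.02/22.28 = 2.065; β = √(1 − 1/γ²) = √0.7655.

β = 0.875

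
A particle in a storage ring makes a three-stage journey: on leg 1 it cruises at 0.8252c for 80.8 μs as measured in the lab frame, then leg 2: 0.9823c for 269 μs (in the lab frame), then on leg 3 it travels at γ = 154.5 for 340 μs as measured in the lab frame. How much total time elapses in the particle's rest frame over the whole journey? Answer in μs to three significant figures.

Leg 1: γ = 1/√(1 − 0.8252²) = 1/√0.3190 = 1.770; τ_1 = 80.8/1.770 = 45.64 μs.
Leg 2: γ = 1/√(1 − 0.9823²) = 1/√0.03509 = 5.339; τ_2 = 269/5.339 = 50.39 μs.
Leg 3: γ = 154.5; τ_3 = 340/154.5 = 2.201 μs.
Total: 45.64 + 50.39 + 2.201 μs.

τ = 98.2 μs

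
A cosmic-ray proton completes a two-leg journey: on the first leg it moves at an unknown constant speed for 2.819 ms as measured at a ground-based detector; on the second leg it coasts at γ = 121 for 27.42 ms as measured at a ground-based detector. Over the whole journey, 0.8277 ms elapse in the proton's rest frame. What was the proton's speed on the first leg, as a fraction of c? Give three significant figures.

β = 0.977

Leg 1: speed unknown; τ_1 = 2.819/γ_1.
Leg 2: γ = 121; τ_2 = 27.42/121.0 = 0.2266 ms.
Total proper time: τ_1 + 0.2266 = 0.8277, so τ_1 = 0.8277 − 0.2266 = 0.6011 ms.
γ_1 = 2.819/0.6011 = 4.690; β = √(1 − 1/γ²) = √0.9545.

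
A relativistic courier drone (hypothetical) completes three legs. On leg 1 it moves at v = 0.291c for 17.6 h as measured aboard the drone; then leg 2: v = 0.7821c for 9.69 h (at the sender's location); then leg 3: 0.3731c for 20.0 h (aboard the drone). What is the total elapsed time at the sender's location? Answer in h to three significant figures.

Δt = 49.6 h

Leg 1: γ = 1/√(1 − 0.291²) = 1/√0.9153 = 1.045; Δt_1 = 1.045 × 17.6 = 18.40 h.
Leg 2: 9.69 h is already measured at the sender's location.
Leg 3: γ = 1/√(1 − 0.3731²) = 1/√0.8608 = 1.078; Δt_3 = 1.078 × 20.0 = 21.56 h.
Total: 18.40 + 9.690 + 21.56 h.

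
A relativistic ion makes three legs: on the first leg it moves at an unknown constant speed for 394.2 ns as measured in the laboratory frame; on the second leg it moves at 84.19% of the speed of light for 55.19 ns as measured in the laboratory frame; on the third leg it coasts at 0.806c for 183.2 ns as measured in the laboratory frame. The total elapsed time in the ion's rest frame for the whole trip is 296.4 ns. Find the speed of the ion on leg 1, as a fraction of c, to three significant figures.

β = 0.916

Leg 1: speed unknown; τ_1 = 394.2/γ_1.
Leg 2: β = 0.8419; γ = 1/√(1 − 0.8419²) = 1/√0.2912 = 1.853; τ_2 = 55.19/1.853 = 29.78 ns.
Leg 3: γ = 1/√(1 − 0.806²) = 1/√0.3504 = 1.689; τ_3 = 183.2/1.689 = 108.4 ns.
Total proper time: τ_1 + 29.78 + 108.4 = 296.4, so τ_1 = 296.4 − 138.2 = 158.2 ns.
γ_1 = 394.2/158.2 = 2.492; β = √(1 − 1/γ²) = √0.8390.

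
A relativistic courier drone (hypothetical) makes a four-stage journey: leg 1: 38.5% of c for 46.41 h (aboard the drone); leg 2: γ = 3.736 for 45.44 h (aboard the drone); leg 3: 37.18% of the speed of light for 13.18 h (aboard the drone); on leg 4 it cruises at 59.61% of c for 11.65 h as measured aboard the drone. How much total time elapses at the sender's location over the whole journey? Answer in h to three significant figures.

Leg 1: β = 0.385; γ = 1/√(1 − 0.385²) = 1/√0.8518 = 1.084; Δt_1 = 1.084 × 46.41 = 50.29 h.
Leg 2: γ = 3.736; Δt_2 = 3.736 × 45.44 = 169.8 h.
Leg 3: β = 0.3718; γ = 1/√(1 − 0.3718²) = 1/√0.8618 = 1.077; Δt_3 = 1.077 × 13.18 = 14.20 h.
Leg 4: β = 0.5961; γ = 1/√(1 − 0.5961²) = 1/√0.6447 = 1.245; Δt_4 = 1.245 × 11.65 = 14.51 h.
Total: 50.29 + 169.8 + 14.20 + 14.51 h.

Δt = 249 h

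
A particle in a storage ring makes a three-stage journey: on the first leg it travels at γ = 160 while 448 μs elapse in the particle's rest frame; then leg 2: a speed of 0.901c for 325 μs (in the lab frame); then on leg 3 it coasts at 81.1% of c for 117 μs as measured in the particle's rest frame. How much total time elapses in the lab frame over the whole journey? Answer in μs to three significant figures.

Leg 1: γ = 160; Δt_1 = 160.0 × 448 = 7.168×10⁴ μs.
Leg 2: 325 μs is already measured in the lab frame.
Leg 3: β = 0.811; γ = 1/√(1 − 0.811²) = 1/√0.3423 = 1.709; Δt_3 = 1.709 × 117 = 200.0 μs.
Total: 7.168×10⁴ + 325.0 + 200.0 μs.

Δt = 7.22×10⁴ μs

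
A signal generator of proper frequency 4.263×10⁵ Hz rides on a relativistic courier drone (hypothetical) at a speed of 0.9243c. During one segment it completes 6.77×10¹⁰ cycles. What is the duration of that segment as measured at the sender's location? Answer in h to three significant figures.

γ = 1/√(1 − 0.9243²) = 1/√0.1457 = 2.620
Proper time for N cycles: τ = N/f = 6.77×10¹⁰/(4.263×10⁵) = 1.588×10⁵ s = 44.11 h.
Lab-frame duration Δt = γτ = 2.620 × 44.11 = 115.6 h.

Δt = 116 h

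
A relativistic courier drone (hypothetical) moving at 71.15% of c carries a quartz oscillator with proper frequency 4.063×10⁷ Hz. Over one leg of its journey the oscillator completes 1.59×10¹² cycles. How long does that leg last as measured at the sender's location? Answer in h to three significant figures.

β = 0.7115; γ = 1/√(1 − 0.7115²) = 1/√0.4938 = 1.423
Proper time for N cycles: τ = N/f = 1.59×10¹²/(4.063×10⁷) = 3.913×10⁴ s = 10.87 h.
Lab-frame duration Δt = γτ = 1.423 × 10.87 = 15.47 h.

Δt = 15.5 h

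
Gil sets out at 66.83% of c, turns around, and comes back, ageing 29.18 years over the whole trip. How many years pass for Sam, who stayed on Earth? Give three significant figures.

β = 0.6683; γ = 1/√(1 − 0.6683²) = 1/√0.5534 = 1.344
Earth-frame duration is the dilated interval: Δt = γτ = 1.344 × 29.18 years.

Δt = 39.2 years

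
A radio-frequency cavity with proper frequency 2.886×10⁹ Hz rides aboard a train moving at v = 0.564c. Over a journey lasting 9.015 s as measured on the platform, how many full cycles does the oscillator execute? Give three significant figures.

γ = 1/√(1 − 0.564²) = 1/√0.6819 = 1.211
The oscillator's own cycle count is N = f × τ where τ is the proper time on the train. τ = Δt/γ = 9.015/1.211 = 7.444 s = 7.444×10⁰ s.
N = 2.886×10⁹ × 7.444×10⁰ = 2.148×10¹⁰.

N = 2.15×10¹⁰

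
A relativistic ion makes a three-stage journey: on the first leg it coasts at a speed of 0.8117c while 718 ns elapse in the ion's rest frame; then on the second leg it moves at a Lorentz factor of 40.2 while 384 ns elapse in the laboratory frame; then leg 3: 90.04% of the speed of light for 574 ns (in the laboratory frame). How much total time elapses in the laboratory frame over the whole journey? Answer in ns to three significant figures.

Leg 1: γ = 1/√(1 − 0.8117²) = 1/√0.3411 = 1.712; Δt_1 = 1.712 × 718 = 1229 ns.
Leg 2: 384 ns is already measured in the laboratory frame.
Leg 3: 574 ns is already measured in the laboratory frame.
Total: 1229 + 384.0 + 574.0 ns.

Δt = 2190 ns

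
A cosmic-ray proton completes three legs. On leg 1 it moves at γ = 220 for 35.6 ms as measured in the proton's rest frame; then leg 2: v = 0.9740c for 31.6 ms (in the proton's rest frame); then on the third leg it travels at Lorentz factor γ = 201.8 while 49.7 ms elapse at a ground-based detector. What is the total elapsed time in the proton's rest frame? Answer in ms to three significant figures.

τ = 67.4 ms

Leg 1: 35.6 ms is already measured in the proton's rest frame.
Leg 2: 31.6 ms is already measured in the proton's rest frame.
Leg 3: γ = 201.8; τ_3 = 49.7/201.8 = 0.2463 ms.
Total: 35.60 + 31.60 + 0.2463 ms.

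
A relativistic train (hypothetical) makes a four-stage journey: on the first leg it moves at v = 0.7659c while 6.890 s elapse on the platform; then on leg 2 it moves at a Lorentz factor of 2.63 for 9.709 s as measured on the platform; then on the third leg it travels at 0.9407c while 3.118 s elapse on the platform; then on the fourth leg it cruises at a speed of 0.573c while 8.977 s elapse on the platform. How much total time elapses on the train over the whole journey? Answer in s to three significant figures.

Leg 1: γ = 1/√(1 − 0.7659²) = 1/√0.4134 = 1.555; τ_1 = 6.890/1.555 = 4.430 s.
Leg 2: γ = 2.63; τ_2 = 9.709/2.630 = 3.692 s.
Leg 3: γ = 1/√(1 − 0.9407²) = 1/√0.1151 = 2.948; τ_3 = 3.118/2.948 = 1.058 s.
Leg 4: γ = 1/√(1 − 0.573²) = 1/√0.6717 = 1.220; τ_4 = 8.977/1.220 = 7.357 s.
Total: 4.430 + 3.692 + 1.058 + 7.357 s.

τ = 16.5 s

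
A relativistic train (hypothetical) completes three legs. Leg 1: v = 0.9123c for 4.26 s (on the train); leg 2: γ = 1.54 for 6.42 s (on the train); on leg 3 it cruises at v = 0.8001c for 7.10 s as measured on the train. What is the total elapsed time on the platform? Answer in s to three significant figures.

Δt = 32.1 s

Leg 1: γ = 1/√(1 − 0.9123²) = 1/√0.1677 = 2.442; Δt_1 = 2.442 × 4.26 = 10.40 s.
Leg 2: γ = 1.54; Δt_2 = 1.540 × 6.42 = 9.887 s.
Leg 3: γ = 1/√(1 − 0.8001²) = 1/√0.3598 = 1.667; Δt_3 = 1.667 × 7.10 = 11.84 s.
Total: 10.40 + 9.887 + 11.84 s.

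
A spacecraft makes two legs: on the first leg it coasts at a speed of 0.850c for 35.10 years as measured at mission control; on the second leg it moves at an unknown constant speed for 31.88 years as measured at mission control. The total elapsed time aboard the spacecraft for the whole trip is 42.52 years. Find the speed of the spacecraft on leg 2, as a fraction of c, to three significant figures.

β = 0.657

Leg 1: γ = 1/√(1 − 0.850²) = 1/√0.2775 = 1.898; τ_1 = 35.10/1.898 = 18.49 years.
Leg 2: speed unknown; τ_2 = 31.88/γ_2.
Total proper time: 18.49 + τ_2 = 42.52, so τ_2 = 42.52 − 18.49 = 24.03 years.
γ_2 = 31.88/24.03 = 1.327; β = √(1 − 1/γ²) = √0.4318.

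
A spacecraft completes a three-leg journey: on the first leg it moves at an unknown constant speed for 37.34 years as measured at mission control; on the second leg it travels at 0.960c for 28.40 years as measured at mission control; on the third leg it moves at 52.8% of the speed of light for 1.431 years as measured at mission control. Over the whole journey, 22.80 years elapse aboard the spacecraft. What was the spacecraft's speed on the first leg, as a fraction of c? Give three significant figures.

Leg 1: speed unknown; τ_1 = 37.34/γ_1.
Leg 2: γ = 1/√(1 − 0.960²) = 25/7 ≈ 3.571; τ_2 = 28.40/3.571 = 7.952 years.
Leg 3: β = 0.528; γ = 1/√(1 − 0.528²) = 1/√0.7212 = 1.178; τ_3 = 1.431/1.178 = 1.215 years.
Total proper time: τ_1 + 7.952 + 1.215 = 22.80, so τ_1 = 22.80 − 9.167 = 13.63 years.
γ_1 = 37.34/13.63 = 2.739; β = √(1 − 1/γ²) = √0.8667.

β = 0.931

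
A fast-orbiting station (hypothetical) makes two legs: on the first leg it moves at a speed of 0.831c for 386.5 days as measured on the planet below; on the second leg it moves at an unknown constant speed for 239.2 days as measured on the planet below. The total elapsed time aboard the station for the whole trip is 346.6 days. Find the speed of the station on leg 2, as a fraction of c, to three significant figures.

Leg 1: γ = 1/√(1 − 0.831²) = 1/√0.3094 = 1.798; τ_1 = 386.5/1.798 = 215.0 days.
Leg 2: speed unknown; τ_2 = 239.2/γ_2.
Total proper time: 215.0 + τ_2 = 346.6, so τ_2 = 346.6 − 215.0 = 131.6 days.
γ_2 = 239.2/131.6 = 1.818; β = √(1 − 1/γ²) = √0.6973.

β = 0.835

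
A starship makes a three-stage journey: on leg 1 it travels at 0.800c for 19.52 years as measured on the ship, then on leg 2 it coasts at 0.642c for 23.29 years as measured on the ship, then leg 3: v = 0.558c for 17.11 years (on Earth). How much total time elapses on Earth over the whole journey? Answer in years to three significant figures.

Δt = 80.0 years

Leg 1: γ = 1/√(1 − 0.800²) = 5/3 ≈ 1.667; Δt_1 = 1.667 × 19.52 = 32.53 years.
Leg 2: γ = 1/√(1 − 0.642²) = 1/√0.5878 = 1.304; Δt_2 = 1.304 × 23.29 = 30.38 years.
Leg 3: 17.11 years is already measured on Earth.
Total: 32.53 + 30.38 + 17.11 years.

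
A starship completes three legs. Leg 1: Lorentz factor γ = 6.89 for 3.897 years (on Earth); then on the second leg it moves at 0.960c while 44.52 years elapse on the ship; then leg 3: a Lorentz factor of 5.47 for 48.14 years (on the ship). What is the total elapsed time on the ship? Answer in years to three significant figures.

τ = 93.2 years

Leg 1: γ = 6.89; τ_1 = 3.897/6.890 = 0.5656 years.
Leg 2: 44.52 years is already measured on the ship.
Leg 3: 48.14 years is already measured on the ship.
Total: 0.5656 + 44.52 + 48.14 years.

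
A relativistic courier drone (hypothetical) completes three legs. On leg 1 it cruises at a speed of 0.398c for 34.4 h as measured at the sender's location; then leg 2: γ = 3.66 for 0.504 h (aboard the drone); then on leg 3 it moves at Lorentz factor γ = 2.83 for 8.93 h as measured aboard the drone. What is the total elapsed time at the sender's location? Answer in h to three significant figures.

Δt = 61.5 h

Leg 1: 34.4 h is already measured at the sender's location.
Leg 2: γ = 3.66; Δt_2 = 3.660 × 0.504 = 1.845 h.
Leg 3: γ = 2.83; Δt_3 = 2.830 × 8.93 = 25.27 h.
Total: 34.40 + 1.845 + 25.27 h.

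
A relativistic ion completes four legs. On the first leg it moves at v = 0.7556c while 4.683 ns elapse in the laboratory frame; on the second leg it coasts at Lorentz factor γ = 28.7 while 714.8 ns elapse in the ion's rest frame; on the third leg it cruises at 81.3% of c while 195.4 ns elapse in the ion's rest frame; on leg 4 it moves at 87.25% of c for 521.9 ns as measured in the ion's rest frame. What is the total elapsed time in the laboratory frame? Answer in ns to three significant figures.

Δt = 2.19×10⁴ ns

Leg 1: 4.683 ns is already measured in the laboratory frame.
Leg 2: γ = 28.7; Δt_2 = 28.70 × 714.8 = 2.051×10⁴ ns.
Leg 3: β = 0.813; γ = 1/√(1 − 0.813²) = 1/√0.3390 = 1.717; Δt_3 = 1.717 × 195.4 = 335.6 ns.
Leg 4: β = 0.8725; γ = 1/√(1 − 0.8725²) = 1/√0.2387 = 2.047; Δt_4 = 2.047 × 521.9 = 1068 ns.
Total: 4.683 + 2.051×10⁴ + 335.6 + 1068 ns.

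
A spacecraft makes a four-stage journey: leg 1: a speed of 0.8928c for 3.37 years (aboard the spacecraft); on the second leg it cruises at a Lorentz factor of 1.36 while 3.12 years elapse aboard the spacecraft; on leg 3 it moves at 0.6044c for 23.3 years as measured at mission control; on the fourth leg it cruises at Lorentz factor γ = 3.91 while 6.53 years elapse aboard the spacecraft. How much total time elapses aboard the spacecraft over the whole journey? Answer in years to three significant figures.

τ = 31.6 years

Leg 1: 3.37 years is already measured aboard the spacecraft.
Leg 2: 3.12 years is already measured aboard the spacecraft.
Leg 3: γ = 1/√(1 − 0.6044²) = 1/√0.6347 = 1.255; τ_3 = 23.3/1.255 = 18.56 years.
Leg 4: 6.53 years is already measured aboard the spacecraft.
Total: 3.370 + 3.120 + 18.56 + 6.530 years.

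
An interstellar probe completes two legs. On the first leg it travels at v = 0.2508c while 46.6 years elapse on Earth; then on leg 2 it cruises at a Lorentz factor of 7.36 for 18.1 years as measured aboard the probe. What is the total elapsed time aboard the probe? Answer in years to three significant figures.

τ = 63.2 years

Leg 1: γ = 1/√(1 − 0.2508²) = 1/√0.9371 = 1.033; τ_1 = 46.6/1.033 = 45.11 years.
Leg 2: 18.1 years is already measured aboard the probe.
Total: 45.11 + 18.10 years.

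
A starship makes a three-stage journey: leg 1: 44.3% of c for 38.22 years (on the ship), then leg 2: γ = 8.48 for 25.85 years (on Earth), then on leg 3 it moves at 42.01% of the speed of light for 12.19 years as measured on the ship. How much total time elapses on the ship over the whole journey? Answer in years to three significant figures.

Leg 1: 38.22 years is already measured on the ship.
Leg 2: γ = 8.48; τ_2 = 25.85/8.480 = 3.048 years.
Leg 3: 12.19 years is already measured on the ship.
Total: 38.22 + 3.048 + 12.19 years.

τ = 53.5 years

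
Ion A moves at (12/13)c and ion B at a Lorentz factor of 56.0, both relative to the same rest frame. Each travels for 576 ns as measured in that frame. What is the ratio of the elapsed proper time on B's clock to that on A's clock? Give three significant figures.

τ_B/τ_A = 0.0464

A: γ = 1/√(1 − (12/13)²) = 13/5 = 2.600. B: γ = 56.0.
τ_A/τ_B = γ_B/γ_A = 56.00/2.600 = 21.54, so τ_B/τ_A = 0.04643.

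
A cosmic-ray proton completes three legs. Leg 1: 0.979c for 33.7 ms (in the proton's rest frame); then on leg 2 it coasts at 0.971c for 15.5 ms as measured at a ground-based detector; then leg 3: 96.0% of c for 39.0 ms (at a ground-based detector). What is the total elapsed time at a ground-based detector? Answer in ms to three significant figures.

Leg 1: γ = 1/√(1 − 0.979²) = 1/√0.04156 = 4.905; Δt_1 = 4.905 × 33.7 = 165.3 ms.
Leg 2: 15.5 ms is already measured at a ground-based detector.
Leg 3: 39.0 ms is already measured at a ground-based detector.
Total: 165.3 + 15.50 + 39.00 ms.

Δt = 220 ms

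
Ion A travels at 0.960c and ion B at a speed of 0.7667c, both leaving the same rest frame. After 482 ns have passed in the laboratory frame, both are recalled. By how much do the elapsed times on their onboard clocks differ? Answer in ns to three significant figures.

|τ_A − τ_B| = 174 ns

A: γ = 1/√(1 − 0.960²) = 25/7 ≈ 3.571; τ_A = 482/3.571 = 135.0 ns.
B: γ = 1/√(1 − 0.7667²) = 1/√0.4122 = 1.558; τ_B = 482/1.558 = 309.4 ns.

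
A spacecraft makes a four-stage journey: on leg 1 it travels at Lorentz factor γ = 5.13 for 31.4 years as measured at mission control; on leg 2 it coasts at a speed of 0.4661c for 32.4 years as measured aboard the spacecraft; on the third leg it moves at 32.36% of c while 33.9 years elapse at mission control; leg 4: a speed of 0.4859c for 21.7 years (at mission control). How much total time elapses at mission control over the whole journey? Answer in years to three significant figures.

Δt = 124 years

Leg 1: 31.4 years is already measured at mission control.
Leg 2: γ = 1/√(1 − 0.4661²) = 1/√0.7828 = 1.130; Δt_2 = 1.130 × 32.4 = 36.62 years.
Leg 3: 33.9 years is already measured at mission control.
Leg 4: 21.7 years is already measured at mission control.
Total: 31.40 + 36.62 + 33.90 + 21.70 years.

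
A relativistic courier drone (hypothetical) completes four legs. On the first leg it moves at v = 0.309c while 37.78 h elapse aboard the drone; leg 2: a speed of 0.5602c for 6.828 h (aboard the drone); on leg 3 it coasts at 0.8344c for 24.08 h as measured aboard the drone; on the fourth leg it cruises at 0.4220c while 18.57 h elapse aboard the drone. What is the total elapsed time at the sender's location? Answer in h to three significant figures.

Δt = 112 h

Leg 1: γ = 1/√(1 − 0.309²) = 1/√0.9045 = 1.051; Δt_1 = 1.051 × 37.78 = 39.72 h.
Leg 2: γ = 1/√(1 − 0.5602²) = 1/√0.6862 = 1.207; Δt_2 = 1.207 × 6.828 = 8.243 h.
Leg 3: γ = 1/√(1 − 0.8344²) = 1/√0.3038 = 1.814; Δt_3 = 1.814 × 24.08 = 43.69 h.
Leg 4: γ = 1/√(1 − 0.4220²) = 1/√0.8219 = 1.103; Δt_4 = 1.103 × 18.57 = 20.48 h.
Total: 39.72 + 8.243 + 43.69 + 20.48 h.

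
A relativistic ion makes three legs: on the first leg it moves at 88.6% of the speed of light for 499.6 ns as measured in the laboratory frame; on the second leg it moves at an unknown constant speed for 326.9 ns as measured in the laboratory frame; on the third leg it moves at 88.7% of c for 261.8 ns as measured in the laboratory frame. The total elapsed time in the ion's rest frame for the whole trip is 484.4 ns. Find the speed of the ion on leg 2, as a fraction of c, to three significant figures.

Leg 1: β = 0.886; γ = 1/√(1 − 0.886²) = 1/√0.2150 = 2.157; τ_1 = 499.6/2.157 = 231.7 ns.
Leg 2: speed unknown; τ_2 = 326.9/γ_2.
Leg 3: β = 0.887; γ = 1/√(1 − 0.887²) = 1/√0.2132 = 2.166; τ_3 = 261.8/2.166 = 120.9 ns.
Total proper time: 231.7 + τ_2 + 120.9 = 484.4, so τ_2 = 484.4 − 352.5 = 131.9 ns.
γ_2 = 326.9/131.9 = 2.479; β = √(1 − 1/γ²) = √0.8373.

β = 0.915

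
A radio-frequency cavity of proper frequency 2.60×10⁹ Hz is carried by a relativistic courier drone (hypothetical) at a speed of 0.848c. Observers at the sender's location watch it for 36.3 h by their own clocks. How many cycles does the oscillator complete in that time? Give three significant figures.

N = 1.80×10¹⁴

γ = 1/√(1 − 0.848²) = 1/√0.2809 = 1.887
During 36.3 h of lab time, the oscillator's proper time advances by τ = Δt/γ = 36.3/1.887 = 19.24 h = 6.926×10⁴ s.
N = f × τ = 2.60×10⁹ × 6.926×10⁴ = 1.801×10¹⁴.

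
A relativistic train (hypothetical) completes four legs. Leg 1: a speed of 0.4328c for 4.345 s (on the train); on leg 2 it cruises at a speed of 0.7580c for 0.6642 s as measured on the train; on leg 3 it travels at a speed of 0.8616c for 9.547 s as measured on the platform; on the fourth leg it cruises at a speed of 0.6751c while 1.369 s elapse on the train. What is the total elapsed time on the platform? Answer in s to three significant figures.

Δt = 17.2 s

Leg 1: γ = 1/√(1 − 0.4328²) = 1/√0.8127 = 1.109; Δt_1 = 1.109 × 4.345 = 4.820 s.
Leg 2: γ = 1/√(1 − 0.7580²) = 1/√0.4254 = 1.533; Δt_2 = 1.533 × 0.6642 = 1.018 s.
Leg 3: 9.547 s is already measured on the platform.
Leg 4: γ = 1/√(1 − 0.6751²) = 1/√0.5442 = 1.356; Δt_4 = 1.356 × 1.369 = 1.856 s.
Total: 4.820 + 1.018 + 9.547 + 1.856 s.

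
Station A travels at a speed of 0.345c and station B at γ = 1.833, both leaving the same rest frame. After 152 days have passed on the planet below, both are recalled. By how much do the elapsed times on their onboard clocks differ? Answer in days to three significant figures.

|τ_A − τ_B| = 59.7 days

A: γ = 1/√(1 − 0.345²) = 1/√0.8810 = 1.065; τ_A = 152/1.065 = 142.7 days.
B: γ = 1.833; τ_B = 152/1.833 = 82.92 days.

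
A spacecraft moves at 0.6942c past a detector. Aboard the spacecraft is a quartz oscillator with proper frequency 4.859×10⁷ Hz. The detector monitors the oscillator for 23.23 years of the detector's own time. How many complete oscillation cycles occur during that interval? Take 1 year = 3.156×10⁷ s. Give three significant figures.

γ = 1/√(1 − 0.6942²) = 1/√0.5181 = 1.389
During 23.23 years of lab time, the oscillator's proper time advances by τ = Δt/γ = 23.23/1.389 = 16.72 years = 5.277×10⁸ s.
N = f × τ = 4.859×10⁷ × 5.277×10⁸ = 2.564×10¹⁶.

N = 2.56×10¹⁶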